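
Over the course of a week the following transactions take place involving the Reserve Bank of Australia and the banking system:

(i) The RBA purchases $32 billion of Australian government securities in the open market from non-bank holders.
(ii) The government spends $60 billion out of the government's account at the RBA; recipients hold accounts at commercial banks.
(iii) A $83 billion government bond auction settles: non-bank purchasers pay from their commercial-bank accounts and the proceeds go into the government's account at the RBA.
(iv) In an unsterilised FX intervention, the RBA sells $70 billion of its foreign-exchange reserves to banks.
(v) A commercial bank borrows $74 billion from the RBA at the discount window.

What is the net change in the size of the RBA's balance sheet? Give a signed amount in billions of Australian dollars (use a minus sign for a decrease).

+$36 billion

Asset purchase (from non-banks) $32 billion: an RBA asset is acquired → +$32B.
Government spending $60 billion: only the composition of liabilities changes → 0.
Government account inflow $83 billion: only the composition of liabilities changes → 0.
FX sale $70 billion: an RBA asset is shed → −$70B.
Discount-window loan $74 billion: an RBA asset is acquired → +$74B.
Net: 32 + 0 + 0 − 70 + 74 = +$36 billion.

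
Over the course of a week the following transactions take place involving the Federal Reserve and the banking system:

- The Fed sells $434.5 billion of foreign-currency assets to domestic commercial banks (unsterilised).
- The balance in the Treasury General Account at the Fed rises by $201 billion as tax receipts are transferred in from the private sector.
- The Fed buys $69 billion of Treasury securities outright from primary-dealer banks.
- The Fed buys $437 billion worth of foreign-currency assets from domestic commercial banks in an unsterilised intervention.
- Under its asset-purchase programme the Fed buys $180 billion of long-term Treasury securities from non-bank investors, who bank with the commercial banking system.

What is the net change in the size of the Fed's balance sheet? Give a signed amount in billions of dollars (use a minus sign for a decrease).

Fed balance sheet:
  Assets:      Securities +$249B, Foreign assets +$2.5B
  Liabilities: Bank reserves +$50.5B, Government deposits +$201B
Commercial banking system:
  Assets:      Reserves at CB +$50.5B, Securities −$69B, Foreign assets −$2.5B
  Liabilities: Checkable deposits −$21B
Change in total Fed assets = +$251.5 billion.

+$251.5 billion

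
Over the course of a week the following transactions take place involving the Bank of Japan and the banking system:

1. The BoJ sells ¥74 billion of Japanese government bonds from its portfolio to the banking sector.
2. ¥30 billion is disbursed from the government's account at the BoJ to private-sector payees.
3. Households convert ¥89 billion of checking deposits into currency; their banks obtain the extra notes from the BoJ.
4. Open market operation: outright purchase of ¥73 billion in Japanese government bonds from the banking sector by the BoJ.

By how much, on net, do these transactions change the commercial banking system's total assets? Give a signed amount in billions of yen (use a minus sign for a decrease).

-¥59 billion

OMO sale (to banks) ¥74 billion: just an asset swap on bank balance sheets → 0.
Government spending ¥30 billion: bank balance sheets expand → +¥30B.
Currency withdrawal ¥89 billion: bank balance sheets shrink → −¥89B.
OMO purchase (from banks) ¥73 billion: just an asset swap on bank balance sheets → 0.
Net: 0 + 30 − 89 + 0 = -¥59 billion.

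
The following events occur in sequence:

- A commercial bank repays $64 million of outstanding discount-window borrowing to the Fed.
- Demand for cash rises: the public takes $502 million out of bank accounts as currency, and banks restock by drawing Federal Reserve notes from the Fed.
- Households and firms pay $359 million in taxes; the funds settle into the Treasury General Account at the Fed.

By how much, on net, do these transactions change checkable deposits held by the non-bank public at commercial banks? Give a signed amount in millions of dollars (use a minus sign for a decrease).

-$861 million

Fed balance sheet:
  Assets:      Loans to banks −$64M
  Liabilities: Bank reserves −$925M, Currency in circulation +$502M, Government deposits +$359M
Commercial banking system:
  Assets:      Reserves at CB −$925M
  Liabilities: Checkable deposits −$861M, Borrowings from CB −$64M
So the change in checkable deposits held by the non-bank public at commercial banks is -$861 million.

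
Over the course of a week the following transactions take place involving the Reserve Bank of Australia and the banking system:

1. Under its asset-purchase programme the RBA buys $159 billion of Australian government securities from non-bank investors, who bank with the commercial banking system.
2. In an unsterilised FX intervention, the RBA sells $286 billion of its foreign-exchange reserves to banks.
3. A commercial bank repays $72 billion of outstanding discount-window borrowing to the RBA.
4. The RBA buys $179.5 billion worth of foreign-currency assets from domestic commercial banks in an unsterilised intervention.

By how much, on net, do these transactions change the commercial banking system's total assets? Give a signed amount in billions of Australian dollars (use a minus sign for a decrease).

+$87 billion

Asset purchase (from non-banks) $159 billion: bank balance sheets expand → +$159B.
FX sale $286 billion: just an asset swap on bank balance sheets → 0.
Discount-window repayment $72 billion: bank balance sheets shrink → −$72B.
FX purchase $179.5 billion: just an asset swap on bank balance sheets → 0.
Net: 159 + 0 − 72 + 0 = +$87 billion.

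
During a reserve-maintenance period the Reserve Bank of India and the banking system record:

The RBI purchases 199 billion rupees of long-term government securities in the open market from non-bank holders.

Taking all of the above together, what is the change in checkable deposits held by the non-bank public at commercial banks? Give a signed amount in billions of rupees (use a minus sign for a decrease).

+199 billion

RBI balance sheet:
  Assets:      Securities +199B
  Liabilities: Bank reserves +199B
Commercial banking system:
  Assets:      Reserves at CB +199B
  Liabilities: Checkable deposits +199B
So the change in checkable deposits held by the non-bank public at commercial banks is +199 billion.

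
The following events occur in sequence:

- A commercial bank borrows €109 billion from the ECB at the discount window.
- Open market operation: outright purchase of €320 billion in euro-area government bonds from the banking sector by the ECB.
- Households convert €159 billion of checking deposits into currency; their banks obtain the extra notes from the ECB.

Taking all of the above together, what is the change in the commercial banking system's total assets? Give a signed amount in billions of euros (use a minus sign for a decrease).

ECB balance sheet:
  Assets:      Securities +€320B, Loans to banks +€109B
  Liabilities: Bank reserves +€270B, Currency in circulation +€159B
Commercial banking system:
  Assets:      Reserves at CB +€270B, Securities −€320B
  Liabilities: Checkable deposits −€159B, Borrowings from CB +€109B
Change in total bank assets = -€50 billion.

-€50 billion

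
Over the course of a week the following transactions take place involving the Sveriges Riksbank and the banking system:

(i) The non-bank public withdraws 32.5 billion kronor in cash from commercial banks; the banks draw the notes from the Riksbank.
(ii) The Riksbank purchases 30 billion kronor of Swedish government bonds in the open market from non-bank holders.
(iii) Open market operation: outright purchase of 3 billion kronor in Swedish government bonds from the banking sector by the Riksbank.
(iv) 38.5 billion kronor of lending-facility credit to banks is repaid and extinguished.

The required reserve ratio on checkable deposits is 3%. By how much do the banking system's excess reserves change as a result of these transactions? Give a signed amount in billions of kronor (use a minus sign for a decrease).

-37.925 billion

Currency withdrawal 32.5 billion kronor: reserves −32.5B, deposits −32.5B.
Asset purchase (from non-banks) 30 billion kronor: reserves +30B, deposits +30B.
OMO purchase (from banks) 3 billion kronor: reserves +3B, deposits 0.
Discount-window repayment 38.5 billion kronor: reserves −38.5B, deposits 0.
Totals: Δreserves = −38B, Δdeposits = −2.5B.
Δrequired reserves = 3% × −2.5B = −0.075B.
Δexcess reserves = Δreserves − Δrequired = −38B − (−0.075B) = -37.925 billion.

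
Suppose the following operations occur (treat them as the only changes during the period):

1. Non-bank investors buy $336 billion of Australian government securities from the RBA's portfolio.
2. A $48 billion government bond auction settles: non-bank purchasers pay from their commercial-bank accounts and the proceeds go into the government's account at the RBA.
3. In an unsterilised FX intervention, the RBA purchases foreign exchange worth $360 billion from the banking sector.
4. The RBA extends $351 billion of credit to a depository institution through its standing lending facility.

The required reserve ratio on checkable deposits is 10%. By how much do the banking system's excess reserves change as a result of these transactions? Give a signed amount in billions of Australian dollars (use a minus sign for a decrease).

Asset sale (to non-banks) $336 billion: reserves −$336B, deposits −$336B.
Government account inflow $48 billion: reserves −$48B, deposits −$48B.
FX purchase $360 billion: reserves +$360B, deposits 0.
Discount-window loan $351 billion: reserves +$351B, deposits 0.
Totals: Δreserves = +$327B, Δdeposits = −$384B.
Δrequired reserves = 10% × −$384B = −$38.4B.
Δexcess reserves = Δreserves − Δrequired = +$327B − (−$38.4B) = +$365.4 billion.

+$365.4 billion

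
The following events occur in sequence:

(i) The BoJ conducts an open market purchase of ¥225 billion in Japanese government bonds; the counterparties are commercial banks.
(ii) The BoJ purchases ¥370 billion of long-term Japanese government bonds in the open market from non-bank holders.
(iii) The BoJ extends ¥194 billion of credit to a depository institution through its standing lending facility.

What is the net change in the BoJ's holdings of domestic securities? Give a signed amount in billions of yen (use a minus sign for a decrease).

BoJ balance sheet:
  Assets:      Securities +¥595B, Loans to banks +¥194B
  Liabilities: Bank reserves +¥789B
So the change in the BoJ's holdings of domestic securities is +¥595 billion.

+¥595 billion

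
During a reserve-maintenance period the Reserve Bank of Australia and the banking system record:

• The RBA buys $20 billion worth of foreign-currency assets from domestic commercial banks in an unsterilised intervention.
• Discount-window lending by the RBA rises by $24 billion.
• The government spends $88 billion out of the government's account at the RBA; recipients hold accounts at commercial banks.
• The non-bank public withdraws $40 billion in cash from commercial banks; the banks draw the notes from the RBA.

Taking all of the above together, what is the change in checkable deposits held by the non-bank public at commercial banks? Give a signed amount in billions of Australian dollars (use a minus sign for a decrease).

+$48 billion

RBA balance sheet:
  Assets:      Loans to banks +$24B, Foreign assets +$20B
  Liabilities: Bank reserves +$92B, Currency in circulation +$40B, Government deposits −$88B
Commercial banking system:
  Assets:      Reserves at CB +$92B, Foreign assets −$20B
  Liabilities: Checkable deposits +$48B, Borrowings from CB +$24B
So the change in checkable deposits held by the non-bank public at commercial banks is +$48 billion.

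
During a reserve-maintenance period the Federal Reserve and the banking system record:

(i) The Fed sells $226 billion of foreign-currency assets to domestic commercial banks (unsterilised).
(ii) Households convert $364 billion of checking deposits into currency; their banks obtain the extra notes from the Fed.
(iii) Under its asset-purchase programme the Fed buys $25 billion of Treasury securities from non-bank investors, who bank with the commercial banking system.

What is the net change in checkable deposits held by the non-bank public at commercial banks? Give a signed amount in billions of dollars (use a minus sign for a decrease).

-$339 billion

FX sale $226 billion: the counterparty is a bank, so public deposits are unchanged → 0.
Currency withdrawal $364 billion: non-bank counterparties' bank balances fall → −$364B.
Asset purchase (from non-banks) $25 billion: non-bank counterparties' bank balances rise → +$25B.
Net: 0 − 364 + 25 = -$339 billion.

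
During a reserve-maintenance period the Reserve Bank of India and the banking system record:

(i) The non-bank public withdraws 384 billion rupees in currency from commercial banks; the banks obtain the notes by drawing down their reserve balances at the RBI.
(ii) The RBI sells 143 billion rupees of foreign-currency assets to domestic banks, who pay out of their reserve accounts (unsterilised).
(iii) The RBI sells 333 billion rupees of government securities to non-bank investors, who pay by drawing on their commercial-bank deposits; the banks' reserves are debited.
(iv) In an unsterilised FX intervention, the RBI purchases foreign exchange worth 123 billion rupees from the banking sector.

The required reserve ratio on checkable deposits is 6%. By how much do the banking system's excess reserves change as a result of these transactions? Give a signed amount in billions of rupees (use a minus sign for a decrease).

Currency withdrawal 384 billion rupees: reserves −384B, deposits −384B.
FX sale 143 billion rupees: reserves −143B, deposits 0.
Asset sale (to non-banks) 333 billion rupees: reserves −333B, deposits −333B.
FX purchase 123 billion rupees: reserves +123B, deposits 0.
Totals: Δreserves = −737B, Δdeposits = −717B.
Δrequired reserves = 6% × −717B = −43.02B.
Δexcess reserves = Δreserves − Δrequired = −737B − (−43.02B) = -693.98 billion.

-693.98 billion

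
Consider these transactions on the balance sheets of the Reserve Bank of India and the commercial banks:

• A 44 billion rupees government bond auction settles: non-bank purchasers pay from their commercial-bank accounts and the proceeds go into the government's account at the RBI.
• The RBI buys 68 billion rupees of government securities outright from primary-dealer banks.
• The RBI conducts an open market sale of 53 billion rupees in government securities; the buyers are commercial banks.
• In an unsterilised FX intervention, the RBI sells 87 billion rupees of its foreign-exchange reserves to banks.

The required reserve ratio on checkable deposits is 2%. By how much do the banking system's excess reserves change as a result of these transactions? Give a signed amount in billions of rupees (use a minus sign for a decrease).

-115.12 billion

Government account inflow 44 billion rupees: reserves −44B, deposits −44B.
OMO purchase (from banks) 68 billion rupees: reserves +68B, deposits 0.
OMO sale (to banks) 53 billion rupees: reserves −53B, deposits 0.
FX sale 87 billion rupees: reserves −87B, deposits 0.
Totals: Δreserves = −116B, Δdeposits = −44B.
Δrequired reserves = 2% × −44B = −0.88B.
Δexcess reserves = Δreserves − Δrequired = −116B − (−0.88B) = -115.12 billion.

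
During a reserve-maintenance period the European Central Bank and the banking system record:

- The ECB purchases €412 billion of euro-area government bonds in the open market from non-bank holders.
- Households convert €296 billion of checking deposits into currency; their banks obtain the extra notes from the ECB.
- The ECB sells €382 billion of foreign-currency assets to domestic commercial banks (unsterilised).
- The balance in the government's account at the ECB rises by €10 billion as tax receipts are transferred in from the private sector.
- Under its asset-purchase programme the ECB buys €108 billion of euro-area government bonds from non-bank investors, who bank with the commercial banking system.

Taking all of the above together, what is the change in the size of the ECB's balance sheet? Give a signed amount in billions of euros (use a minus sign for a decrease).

ECB balance sheet:
  Assets:      Securities +€520B, Foreign assets −€382B
  Liabilities: Bank reserves −€168B, Currency in circulation +€296B, Government deposits +€10B
Change in total ECB assets = +€138 billion.

+€138 billion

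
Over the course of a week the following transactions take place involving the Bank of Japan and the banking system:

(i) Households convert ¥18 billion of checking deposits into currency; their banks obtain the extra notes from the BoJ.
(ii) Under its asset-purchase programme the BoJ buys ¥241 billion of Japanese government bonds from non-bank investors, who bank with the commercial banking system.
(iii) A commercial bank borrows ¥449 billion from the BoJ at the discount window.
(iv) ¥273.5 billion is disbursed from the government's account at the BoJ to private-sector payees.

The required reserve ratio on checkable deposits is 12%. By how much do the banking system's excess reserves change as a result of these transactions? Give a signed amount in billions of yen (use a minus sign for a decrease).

+¥885.92 billion

Currency withdrawal ¥18 billion: reserves −¥18B, deposits −¥18B.
Asset purchase (from non-banks) ¥241 billion: reserves +¥241B, deposits +¥241B.
Discount-window loan ¥449 billion: reserves +¥449B, deposits 0.
Government spending ¥273.5 billion: reserves +¥273.5B, deposits +¥273.5B.
Totals: Δreserves = +¥945.5B, Δdeposits = +¥496.5B.
Δrequired reserves = 12% × +¥496.5B = +¥59.58B.
Δexcess reserves = Δreserves − Δrequired = +¥945.5B − (+¥59.58B) = +¥885.92 billion.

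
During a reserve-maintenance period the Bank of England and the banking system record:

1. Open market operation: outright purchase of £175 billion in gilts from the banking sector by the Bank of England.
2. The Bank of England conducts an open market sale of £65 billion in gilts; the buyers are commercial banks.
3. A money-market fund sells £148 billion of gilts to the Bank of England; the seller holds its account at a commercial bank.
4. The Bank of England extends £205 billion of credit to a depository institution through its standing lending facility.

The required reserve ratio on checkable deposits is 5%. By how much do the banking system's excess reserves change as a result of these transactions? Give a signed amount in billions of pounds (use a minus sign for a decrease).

OMO purchase (from banks) £175 billion: reserves +£175B, deposits 0.
OMO sale (to banks) £65 billion: reserves −£65B, deposits 0.
Asset purchase (from non-banks) £148 billion: reserves +£148B, deposits +£148B.
Discount-window loan £205 billion: reserves +£205B, deposits 0.
Totals: Δreserves = +£463B, Δdeposits = +£148B.
Δrequired reserves = 5% × +£148B = +£7.4B.
Δexcess reserves = Δreserves − Δrequired = +£463B − (+£7.4B) = +£455.6 billion.

+£455.6 billion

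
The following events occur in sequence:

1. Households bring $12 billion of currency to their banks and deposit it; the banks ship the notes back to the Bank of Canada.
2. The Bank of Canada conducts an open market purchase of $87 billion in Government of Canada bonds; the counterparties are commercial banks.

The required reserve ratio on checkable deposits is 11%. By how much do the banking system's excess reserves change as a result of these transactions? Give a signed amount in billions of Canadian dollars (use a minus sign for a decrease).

Currency deposit $12 billion: reserves +$12B, deposits +$12B.
OMO purchase (from banks) $87 billion: reserves +$87B, deposits 0.
Totals: Δreserves = +$99B, Δdeposits = +$12B.
Δrequired reserves = 11% × +$12B = +$1.32B.
Δexcess reserves = Δreserves − Δrequired = +$99B − (+$1.32B) = +$97.68 billion.

+$97.68 billion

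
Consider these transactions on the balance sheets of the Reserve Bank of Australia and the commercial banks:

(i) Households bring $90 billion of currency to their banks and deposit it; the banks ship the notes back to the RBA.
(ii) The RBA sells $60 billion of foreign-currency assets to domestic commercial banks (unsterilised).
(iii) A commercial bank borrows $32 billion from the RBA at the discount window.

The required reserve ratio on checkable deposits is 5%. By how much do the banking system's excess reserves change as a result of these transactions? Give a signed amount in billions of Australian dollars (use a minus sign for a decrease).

Currency deposit $90 billion: reserves +$90B, deposits +$90B.
FX sale $60 billion: reserves −$60B, deposits 0.
Discount-window loan $32 billion: reserves +$32B, deposits 0.
Totals: Δreserves = +$62B, Δdeposits = +$90B.
Δrequired reserves = 5% × +$90B = +$4.5B.
Δexcess reserves = Δreserves − Δrequired = +$62B − (+$4.5B) = +$57.5 billion.

+$57.5 billion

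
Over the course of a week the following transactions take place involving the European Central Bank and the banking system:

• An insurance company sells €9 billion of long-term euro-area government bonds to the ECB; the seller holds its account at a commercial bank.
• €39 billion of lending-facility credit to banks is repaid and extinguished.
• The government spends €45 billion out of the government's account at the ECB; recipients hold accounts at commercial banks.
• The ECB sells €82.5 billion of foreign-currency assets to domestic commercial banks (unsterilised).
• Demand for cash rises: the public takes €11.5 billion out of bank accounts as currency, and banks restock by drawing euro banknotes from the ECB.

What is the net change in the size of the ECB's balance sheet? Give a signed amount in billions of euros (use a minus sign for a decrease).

ECB balance sheet:
  Assets:      Securities +€9B, Loans to banks −€39B, Foreign assets −€82.5B
  Liabilities: Bank reserves −€79B, Currency in circulation +€11.5B, Government deposits −€45B
Commercial banking system:
  Assets:      Reserves at CB −€79B, Foreign assets +€82.5B
  Liabilities: Checkable deposits +€42.5B, Borrowings from CB −€39B
Change in total ECB assets = -€112.5 billion.

-€112.5 billion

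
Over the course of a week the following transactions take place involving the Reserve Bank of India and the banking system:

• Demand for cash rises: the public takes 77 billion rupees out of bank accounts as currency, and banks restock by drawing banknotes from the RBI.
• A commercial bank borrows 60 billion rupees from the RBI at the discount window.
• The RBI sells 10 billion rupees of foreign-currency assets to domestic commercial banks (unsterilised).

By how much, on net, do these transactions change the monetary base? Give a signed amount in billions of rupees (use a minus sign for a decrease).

RBI balance sheet:
  Assets:      Loans to banks +60B, Foreign assets −10B
  Liabilities: Bank reserves −27B, Currency in circulation +77B
Commercial banking system:
  Assets:      Reserves at CB −27B, Foreign assets +10B
  Liabilities: Checkable deposits −77B, Borrowings from CB +60B
Monetary base = currency + reserves: +77B + (−27B) = +50 billion.

+50 billion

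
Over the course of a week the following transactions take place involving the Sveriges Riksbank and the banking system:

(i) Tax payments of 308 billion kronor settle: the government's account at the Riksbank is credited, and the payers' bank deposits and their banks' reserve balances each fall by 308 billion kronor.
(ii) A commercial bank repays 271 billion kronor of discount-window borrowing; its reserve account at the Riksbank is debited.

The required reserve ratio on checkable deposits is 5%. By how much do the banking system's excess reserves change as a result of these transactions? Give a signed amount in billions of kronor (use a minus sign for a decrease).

Government account inflow 308 billion kronor: reserves −308B, deposits −308B.
Discount-window repayment 271 billion kronor: reserves −271B, deposits 0.
Totals: Δreserves = −579B, Δdeposits = −308B.
Δrequired reserves = 5% × −308B = −15.4B.
Δexcess reserves = Δreserves − Δrequired = −579B − (−15.4B) = -563.6 billion.

-563.6 billion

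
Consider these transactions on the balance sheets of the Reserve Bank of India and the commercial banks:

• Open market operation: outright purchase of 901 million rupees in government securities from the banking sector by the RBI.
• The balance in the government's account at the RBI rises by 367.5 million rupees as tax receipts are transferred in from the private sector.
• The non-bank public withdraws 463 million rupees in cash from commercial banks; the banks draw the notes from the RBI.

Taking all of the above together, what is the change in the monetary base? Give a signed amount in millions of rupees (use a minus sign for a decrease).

+533.5 million

OMO purchase (from banks) 901 million rupees: RBI balance sheet expands → +901M.
Government account inflow 367.5 million rupees: reserves shift to a non-base liability → −367.5M.
Currency withdrawal 463 million rupees: just a shift between currency and reserves — both are base money → 0.
Net: 901 − 367.5 + 0 = +533.5 million.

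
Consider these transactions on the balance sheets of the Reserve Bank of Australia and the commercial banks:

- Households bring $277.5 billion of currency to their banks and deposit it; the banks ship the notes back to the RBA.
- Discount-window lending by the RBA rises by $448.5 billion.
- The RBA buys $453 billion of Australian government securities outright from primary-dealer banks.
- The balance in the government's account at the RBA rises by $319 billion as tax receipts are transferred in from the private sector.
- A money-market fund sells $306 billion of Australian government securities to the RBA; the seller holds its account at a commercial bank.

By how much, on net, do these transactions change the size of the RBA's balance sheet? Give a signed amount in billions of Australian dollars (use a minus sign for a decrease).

RBA balance sheet:
  Assets:      Securities +$759B, Loans to banks +$448.5B
  Liabilities: Bank reserves +$1166B, Currency in circulation −$277.5B, Government deposits +$319B
Commercial banking system:
  Assets:      Reserves at CB +$1166B, Securities −$453B
  Liabilities: Checkable deposits +$264.5B, Borrowings from CB +$448.5B
Change in total RBA assets = +$1207.5 billion.

+$1207.5 billion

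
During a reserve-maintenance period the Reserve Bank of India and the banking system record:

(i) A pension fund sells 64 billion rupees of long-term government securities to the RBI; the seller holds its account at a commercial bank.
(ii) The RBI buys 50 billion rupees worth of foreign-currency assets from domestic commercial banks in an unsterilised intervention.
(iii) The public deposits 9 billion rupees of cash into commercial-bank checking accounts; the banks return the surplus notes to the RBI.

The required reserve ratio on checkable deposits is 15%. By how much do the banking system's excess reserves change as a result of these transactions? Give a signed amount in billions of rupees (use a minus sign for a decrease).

+112.05 billion

Asset purchase (from non-banks) 64 billion rupees: reserves +64B, deposits +64B.
FX purchase 50 billion rupees: reserves +50B, deposits 0.
Currency deposit 9 billion rupees: reserves +9B, deposits +9B.
Totals: Δreserves = +123B, Δdeposits = +73B.
Δrequired reserves = 15% × +73B = +10.95B.
Δexcess reserves = Δreserves − Δrequired = +123B − (+10.95B) = +112.05 billion.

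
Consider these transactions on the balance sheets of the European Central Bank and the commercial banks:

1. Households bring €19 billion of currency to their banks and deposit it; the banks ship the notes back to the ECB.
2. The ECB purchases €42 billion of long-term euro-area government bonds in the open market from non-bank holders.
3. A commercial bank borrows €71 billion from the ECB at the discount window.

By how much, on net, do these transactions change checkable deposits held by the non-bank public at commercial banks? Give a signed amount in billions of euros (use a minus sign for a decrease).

+€61 billion

ECB balance sheet:
  Assets:      Securities +€42B, Loans to banks +€71B
  Liabilities: Bank reserves +€132B, Currency in circulation −€19B
Commercial banking system:
  Assets:      Reserves at CB +€132B
  Liabilities: Checkable deposits +€61B, Borrowings from CB +€71B
So the change in checkable deposits held by the non-bank public at commercial banks is +€61 billion.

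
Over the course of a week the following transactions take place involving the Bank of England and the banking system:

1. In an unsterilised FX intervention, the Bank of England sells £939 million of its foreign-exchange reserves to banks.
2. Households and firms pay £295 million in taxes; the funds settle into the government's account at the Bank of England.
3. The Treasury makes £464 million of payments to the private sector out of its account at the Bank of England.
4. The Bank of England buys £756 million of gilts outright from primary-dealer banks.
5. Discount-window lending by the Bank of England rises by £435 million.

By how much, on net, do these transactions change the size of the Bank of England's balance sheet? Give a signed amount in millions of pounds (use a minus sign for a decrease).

Bank of England balance sheet:
  Assets:      Securities +£756M, Loans to banks +£435M, Foreign assets −£939M
  Liabilities: Bank reserves +£421M, Government deposits −£169M
Commercial banking system:
  Assets:      Reserves at CB +£421M, Securities −£756M, Foreign assets +£939M
  Liabilities: Checkable deposits +£169M, Borrowings from CB +£435M
Change in total Bank of England assets = +£252 million.

+£252 million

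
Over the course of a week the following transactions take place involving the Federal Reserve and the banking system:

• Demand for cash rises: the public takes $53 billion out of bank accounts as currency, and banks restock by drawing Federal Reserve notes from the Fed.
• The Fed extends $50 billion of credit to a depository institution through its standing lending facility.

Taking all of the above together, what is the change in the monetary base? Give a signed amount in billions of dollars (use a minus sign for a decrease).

+$50 billion

Currency withdrawal $53 billion: just a shift between currency and reserves — both are base money → 0.
Discount-window loan $50 billion: Fed balance sheet expands → +$50B.
Net: 0 + 50 = +$50 billion.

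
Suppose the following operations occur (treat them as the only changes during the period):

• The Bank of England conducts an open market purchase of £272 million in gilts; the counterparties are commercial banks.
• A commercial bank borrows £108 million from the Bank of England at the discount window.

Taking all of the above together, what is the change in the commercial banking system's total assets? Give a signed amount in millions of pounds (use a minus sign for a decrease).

OMO purchase (from banks) £272 million: just an asset swap on bank balance sheets → 0.
Discount-window loan £108 million: bank balance sheets expand → +£108M.
Net: 0 + 108 = +£108 million.

+£108 million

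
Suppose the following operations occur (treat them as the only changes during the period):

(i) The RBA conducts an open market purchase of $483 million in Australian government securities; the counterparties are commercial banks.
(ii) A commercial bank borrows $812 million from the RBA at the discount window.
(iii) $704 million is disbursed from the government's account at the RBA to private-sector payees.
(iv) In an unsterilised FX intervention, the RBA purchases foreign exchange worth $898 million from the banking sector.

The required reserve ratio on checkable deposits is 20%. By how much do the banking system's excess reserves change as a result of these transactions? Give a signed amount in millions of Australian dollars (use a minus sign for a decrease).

+$2756.2 million

OMO purchase (from banks) $483 million: reserves +$483M, deposits 0.
Discount-window loan $812 million: reserves +$812M, deposits 0.
Government spending $704 million: reserves +$704M, deposits +$704M.
FX purchase $898 million: reserves +$898M, deposits 0.
Totals: Δreserves = +$2897M, Δdeposits = +$704M.
Δrequired reserves = 20% × +$704M = +$140.8M.
Δexcess reserves = Δreserves − Δrequired = +$2897M − (+$140.8M) = +$2756.2 million.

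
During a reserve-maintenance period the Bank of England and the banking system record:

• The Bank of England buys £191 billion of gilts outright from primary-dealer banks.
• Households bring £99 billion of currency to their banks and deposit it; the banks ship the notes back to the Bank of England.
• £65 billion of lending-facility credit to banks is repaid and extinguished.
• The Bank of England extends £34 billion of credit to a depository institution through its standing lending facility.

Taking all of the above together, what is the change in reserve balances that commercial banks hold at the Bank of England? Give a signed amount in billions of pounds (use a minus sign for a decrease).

+£259 billion

Bank of England balance sheet:
  Assets:      Securities +£191B, Loans to banks −£31B
  Liabilities: Bank reserves +£259B, Currency in circulation −£99B
Commercial banking system:
  Assets:      Reserves at CB +£259B, Securities −£191B
  Liabilities: Checkable deposits +£99B, Borrowings from CB −£31B
So the change in reserve balances that commercial banks hold at the Bank of England is +£259 billion.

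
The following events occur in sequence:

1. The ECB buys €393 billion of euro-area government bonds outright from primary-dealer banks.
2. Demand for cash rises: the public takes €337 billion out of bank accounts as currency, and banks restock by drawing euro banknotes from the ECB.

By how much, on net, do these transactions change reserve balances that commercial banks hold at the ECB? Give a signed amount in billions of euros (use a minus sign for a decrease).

ECB balance sheet:
  Assets:      Securities +€393B
  Liabilities: Bank reserves +€56B, Currency in circulation +€337B
So the change in reserve balances that commercial banks hold at the ECB is +€56 billion.

+€56 billion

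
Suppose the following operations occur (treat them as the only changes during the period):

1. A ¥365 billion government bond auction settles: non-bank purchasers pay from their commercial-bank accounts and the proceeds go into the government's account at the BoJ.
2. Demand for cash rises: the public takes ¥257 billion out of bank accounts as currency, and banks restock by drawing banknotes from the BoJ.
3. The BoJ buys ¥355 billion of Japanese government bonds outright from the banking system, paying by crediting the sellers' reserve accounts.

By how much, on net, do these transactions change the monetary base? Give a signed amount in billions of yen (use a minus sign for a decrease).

-¥10 billion

BoJ balance sheet:
  Assets:      Securities +¥355B
  Liabilities: Bank reserves −¥267B, Currency in circulation +¥257B, Government deposits +¥365B
Commercial banking system:
  Assets:      Reserves at CB −¥267B, Securities −¥355B
  Liabilities: Checkable deposits −¥622B
Monetary base = currency + reserves: +¥257B + (−¥267B) = -¥10 billion.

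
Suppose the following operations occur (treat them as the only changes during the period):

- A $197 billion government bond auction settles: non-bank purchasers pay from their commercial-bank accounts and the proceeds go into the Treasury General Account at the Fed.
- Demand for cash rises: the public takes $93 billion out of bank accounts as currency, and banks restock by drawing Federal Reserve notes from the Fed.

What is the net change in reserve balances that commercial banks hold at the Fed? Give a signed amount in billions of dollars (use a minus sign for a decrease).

Government account inflow $197 billion: funds move from bank reserves into the government account → −$197B.
Currency withdrawal $93 billion: banks swap reserves for currency → −$93B.
Net: −197 − 93 = -$290 billion.

-$290 billion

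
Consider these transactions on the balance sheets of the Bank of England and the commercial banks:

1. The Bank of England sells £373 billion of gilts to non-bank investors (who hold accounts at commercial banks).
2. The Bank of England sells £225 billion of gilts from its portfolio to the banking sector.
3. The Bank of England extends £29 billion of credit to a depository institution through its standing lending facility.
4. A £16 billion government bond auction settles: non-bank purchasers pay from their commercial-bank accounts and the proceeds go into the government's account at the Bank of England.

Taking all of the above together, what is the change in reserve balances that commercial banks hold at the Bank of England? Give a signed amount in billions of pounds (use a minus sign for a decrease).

Asset sale (to non-banks) £373 billion: the non-bank buyers' banks settle from reserves → −£373B.
OMO sale (to banks) £225 billion: the buying banks pay out of their reserve balances → −£225B.
Discount-window loan £29 billion: the loan is credited to the bank's reserve account → +£29B.
Government account inflow £16 billion: funds move from bank reserves into the government account → −£16B.
Net: −373 − 225 + 29 − 16 = -£585 billion.

-£585 billion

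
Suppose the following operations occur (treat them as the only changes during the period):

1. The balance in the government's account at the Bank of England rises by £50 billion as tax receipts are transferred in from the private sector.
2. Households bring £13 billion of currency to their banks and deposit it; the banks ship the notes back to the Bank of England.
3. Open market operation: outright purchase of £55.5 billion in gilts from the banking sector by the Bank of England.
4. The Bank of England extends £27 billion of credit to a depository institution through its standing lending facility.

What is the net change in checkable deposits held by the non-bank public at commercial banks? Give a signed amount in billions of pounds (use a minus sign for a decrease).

-£37 billion

Bank of England balance sheet:
  Assets:      Securities +£55.5B, Loans to banks +£27B
  Liabilities: Bank reserves +£45.5B, Currency in circulation −£13B, Government deposits +£50B
Commercial banking system:
  Assets:      Reserves at CB +£45.5B, Securities −£55.5B
  Liabilities: Checkable deposits −£37B, Borrowings from CB +£27B
So the change in checkable deposits held by the non-bank public at commercial banks is -£37 billion.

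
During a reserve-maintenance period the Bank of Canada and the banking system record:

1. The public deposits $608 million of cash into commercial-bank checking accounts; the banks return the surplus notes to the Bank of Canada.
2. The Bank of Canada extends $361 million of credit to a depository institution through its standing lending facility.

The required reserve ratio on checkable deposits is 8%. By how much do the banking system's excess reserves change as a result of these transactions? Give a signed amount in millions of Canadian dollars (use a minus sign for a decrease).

Currency deposit $608 million: reserves +$608M, deposits +$608M.
Discount-window loan $361 million: reserves +$361M, deposits 0.
Totals: Δreserves = +$969M, Δdeposits = +$608M.
Δrequired reserves = 8% × +$608M = +$48.64M.
Δexcess reserves = Δreserves − Δrequired = +$969M − (+$48.64M) = +$920.36 million.

+$920.36 million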